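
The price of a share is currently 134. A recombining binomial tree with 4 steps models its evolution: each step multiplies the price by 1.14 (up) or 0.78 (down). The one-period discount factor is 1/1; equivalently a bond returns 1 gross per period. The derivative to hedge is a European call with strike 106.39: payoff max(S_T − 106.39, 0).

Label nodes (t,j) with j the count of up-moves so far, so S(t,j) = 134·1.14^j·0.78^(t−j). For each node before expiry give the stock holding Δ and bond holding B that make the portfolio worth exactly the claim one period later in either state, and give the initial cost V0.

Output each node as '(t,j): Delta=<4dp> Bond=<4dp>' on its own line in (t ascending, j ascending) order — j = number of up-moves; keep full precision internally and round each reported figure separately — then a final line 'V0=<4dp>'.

Under the risk-neutral measure, an up-move has probability p* = (R−d)/(u−d) = 0.6111 and values discount at R = 1.
At expiry t=4: V(4,0)=0.0000, V(4,1)=0.0000, V(4,2)=0.0000, V(4,3)=48.4610, V(4,4)=119.9307
(3,0): S=63.5900. Δ = (V_up−V_dn)/(S_up−S_dn) = (0.0000−0.0000)/(72.4926−49.6002) = 0.0000. V = [p*·0.0000 + (1−p*)·0.0000]/1 = 0.0000. B = V − Δ·S = 0.0000.
(3,1): S=92.9392. Δ = (V_up−V_dn)/(S_up−S_dn) = (0.0000−0.0000)/(105.9507−72.4926) = 0.0000. V = [p*·0.0000 + (1−p*)·0.0000]/1 = 0.0000. B = V − Δ·S = 0.0000.
(3,2): S=135.8342. Δ = (V_up−V_dn)/(S_up−S_dn) = (48.4610−0.0000)/(154.8510−105.9507) = 0.9910. V = [p*·48.4610 + (1−p*)·0.0000]/1 = 29.6150. B = V − Δ·S = -104.9988.
(3,3): S=198.5269. Δ = (V_up−V_dn)/(S_up−S_dn) = (119.9307−48.4610)/(226.3207−154.8510) = 1.0000. V = [p*·119.9307 + (1−p*)·48.4610]/1 = 92.1369. B = V − Δ·S = -106.3900.
(2,0): S=81.5256. Δ = (V_up−V_dn)/(S_up−S_dn) = (0.0000−0.0000)/(92.9392−63.5900) = 0.0000. V = [p*·0.0000 + (1−p*)·0.0000]/1 = 0.0000. B = V − Δ·S = 0.0000.
(2,1): S=119.1528. Δ = (V_up−V_dn)/(S_up−S_dn) = (29.6150−0.0000)/(135.8342−92.9392) = 0.6904. V = [p*·29.6150 + (1−p*)·0.0000]/1 = 18.0981. B = V − Δ·S = -64.1659.
(2,2): S=174.1464. Δ = (V_up−V_dn)/(S_up−S_dn) = (92.1369−29.6150)/(198.5269−135.8342) = 0.9973. V = [p*·92.1369 + (1−p*)·29.6150]/1 = 67.8228. B = V − Δ·S = -105.8490.
(1,0): S=104.5200. Δ = (V_up−V_dn)/(S_up−S_dn) = (18.0981−0.0000)/(119.1528−81.5256) = 0.4810. V = [p*·18.0981 + (1−p*)·0.0000]/1 = 11.0599. B = V − Δ·S = -39.2125.
(1,1): S=152.7600. Δ = (V_up−V_dn)/(S_up−S_dn) = (67.8228−18.0981)/(174.1464−119.1528) = 0.9042. V = [p*·67.8228 + (1−p*)·18.0981]/1 = 48.4854. B = V − Δ·S = -89.6389.
(0,0): S=134.0000. Δ = (V_up−V_dn)/(S_up−S_dn) = (48.4854−11.0599)/(152.7600−104.5200) = 0.7758. V = [p*·48.4854 + (1−p*)·11.0599]/1 = 33.9311. B = V − Δ·S = -70.0286.
Each (Δ,B) replicates both successor values, so the strategy is self-financing and V0 is arbitrage-free.

(0,0): Delta=0.7758 Bond=-70.0286
(1,0): Delta=0.4810 Bond=-39.2125
(1,1): Delta=0.9042 Bond=-89.6389
(2,0): Delta=0.0000 Bond=0.0000
(2,1): Delta=0.6904 Bond=-64.1659
(2,2): Delta=0.9973 Bond=-105.8490
(3,0): Delta=0.0000 Bond=0.0000
(3,1): Delta=0.0000 Bond=0.0000
(3,2): Delta=0.9910 Bond=-104.9988
(3,3): Delta=1.0000 Bond=-106.3900
V0=33.9311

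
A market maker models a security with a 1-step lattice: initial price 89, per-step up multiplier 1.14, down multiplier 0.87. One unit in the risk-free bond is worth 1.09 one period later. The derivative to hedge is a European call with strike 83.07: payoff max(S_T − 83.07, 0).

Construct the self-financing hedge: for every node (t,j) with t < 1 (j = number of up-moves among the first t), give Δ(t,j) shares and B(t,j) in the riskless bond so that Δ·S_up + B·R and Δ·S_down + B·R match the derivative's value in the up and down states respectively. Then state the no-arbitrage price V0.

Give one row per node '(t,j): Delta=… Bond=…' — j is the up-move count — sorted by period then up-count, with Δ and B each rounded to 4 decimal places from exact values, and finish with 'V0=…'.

No-arbitrage ⇒ martingale measure with p* = (R−d)/(u−d) = 0.8148.
At expiry t=1: V(1,0)=0.0000, V(1,1)=18.3900
  t=0,j=0: stock 89.0000 → up 101.4600 (V=18.3900), down 77.4300 (V=0.0000). Price 13.7472; hedge Δ=0.7653, bond B=-54.3639.
Self-financing check: at every node Δ·S+B equals the discounted successor values.

(0,0): Delta=0.7653 Bond=-54.3639
V0=13.7472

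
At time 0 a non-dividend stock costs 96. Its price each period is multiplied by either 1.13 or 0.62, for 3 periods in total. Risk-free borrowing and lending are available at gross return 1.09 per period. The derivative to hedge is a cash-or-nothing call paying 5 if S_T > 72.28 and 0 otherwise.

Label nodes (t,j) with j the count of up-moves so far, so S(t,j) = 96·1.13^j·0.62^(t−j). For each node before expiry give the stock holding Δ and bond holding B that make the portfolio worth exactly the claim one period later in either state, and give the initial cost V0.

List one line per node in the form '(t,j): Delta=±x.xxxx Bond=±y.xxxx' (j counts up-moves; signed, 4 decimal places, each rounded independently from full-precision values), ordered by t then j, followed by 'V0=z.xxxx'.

(0,0): Delta=0.0124 Bond=2.6005
(1,0): Delta=0.1393 Bond=-4.7148
(1,1): Delta=0.0065 Bond=3.4771
(2,0): Delta=0.0000 Bond=0.0000
(2,1): Delta=0.1458 Bond=-5.5765
(2,2): Delta=0.0000 Bond=4.5872
V0=3.7934

No-arbitrage ⇒ martingale measure with p* = (R−d)/(u−d) = 0.9216.
Payoff layer (t=3): V(3,0)=0.0000, V(3,1)=0.0000, V(3,2)=5.0000, V(3,3)=5.0000
(2,0): S=36.9024. Δ = (V_up−V_dn)/(S_up−S_dn) = (0.0000−0.0000)/(41.6997−22.8795) = 0.0000. V = [p*·0.0000 + (1−p*)·0.0000]/1.09 = 0.0000. B = V − Δ·S = 0.0000.
(2,1): S=67.2576. Δ = (V_up−V_dn)/(S_up−S_dn) = (5.0000−0.0000)/(76.0011−41.6997) = 0.1458. V = [p*·5.0000 + (1−p*)·0.0000]/1.09 = 4.2274. B = V − Δ·S = -5.5765.
(2,2): S=122.5824. Δ = (V_up−V_dn)/(S_up−S_dn) = (5.0000−5.0000)/(138.5181−76.0011) = 0.0000. V = [p*·5.0000 + (1−p*)·5.0000]/1.09 = 4.5872. B = V − Δ·S = 4.5872.
(1,0): S=59.5200. Δ = (V_up−V_dn)/(S_up−S_dn) = (4.2274−0.0000)/(67.2576−36.9024) = 0.1393. V = [p*·4.2274 + (1−p*)·0.0000]/1.09 = 3.5741. B = V − Δ·S = -4.7148.
(1,1): S=108.4800. Δ = (V_up−V_dn)/(S_up−S_dn) = (4.5872−4.2274)/(122.5824−67.2576) = 0.0065. V = [p*·4.5872 + (1−p*)·4.2274]/1.09 = 4.1825. B = V − Δ·S = 3.4771.
(0,0): S=96.0000. Δ = (V_up−V_dn)/(S_up−S_dn) = (4.1825−3.5741)/(108.4800−59.5200) = 0.0124. V = [p*·4.1825 + (1−p*)·3.5741]/1.09 = 3.7934. B = V − Δ·S = 2.6005.
Root portfolio cost Δ·96+B reproduces V0=3.7934.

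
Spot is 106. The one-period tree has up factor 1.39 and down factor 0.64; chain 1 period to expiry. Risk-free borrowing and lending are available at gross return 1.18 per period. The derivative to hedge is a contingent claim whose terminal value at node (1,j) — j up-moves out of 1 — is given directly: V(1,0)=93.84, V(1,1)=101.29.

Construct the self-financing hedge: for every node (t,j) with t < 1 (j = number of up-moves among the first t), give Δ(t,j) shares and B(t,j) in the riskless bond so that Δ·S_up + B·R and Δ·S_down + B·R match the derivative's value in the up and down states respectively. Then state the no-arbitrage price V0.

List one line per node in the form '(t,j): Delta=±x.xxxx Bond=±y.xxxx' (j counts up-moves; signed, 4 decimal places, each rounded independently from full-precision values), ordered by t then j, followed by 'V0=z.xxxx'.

Under the risk-neutral measure, an up-move has probability p* = (R−d)/(u−d) = 0.7200 and values discount at R = 1.18.
Terminal payoffs: V(1,0)=93.8400, V(1,1)=101.2900
  t=0,j=0: stock 106.0000 → up 147.3400 (V=101.2900), down 67.8400 (V=93.8400). Price 84.0712; hedge Δ=0.0937, bond B=74.1379.
Each (Δ,B) replicates both successor values, so the strategy is self-financing and V0 is arbitrage-free.

(0,0): Delta=0.0937 Bond=74.1379
V0=84.0712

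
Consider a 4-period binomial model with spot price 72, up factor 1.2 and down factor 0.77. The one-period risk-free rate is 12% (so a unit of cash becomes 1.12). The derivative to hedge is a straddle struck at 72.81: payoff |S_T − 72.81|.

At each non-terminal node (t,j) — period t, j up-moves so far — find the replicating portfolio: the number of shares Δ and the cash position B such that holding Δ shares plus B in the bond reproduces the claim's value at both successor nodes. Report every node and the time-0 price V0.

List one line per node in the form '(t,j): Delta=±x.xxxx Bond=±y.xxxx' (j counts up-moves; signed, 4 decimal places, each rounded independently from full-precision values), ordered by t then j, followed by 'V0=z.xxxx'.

(0,0): Delta=0.7174 Bond=-22.9827
(1,0): Delta=0.0187 Bond=12.9970
(1,1): Delta=0.8199 Bond=-34.5950
(2,0): Delta=-1.0000 Bond=58.0437
(2,1): Delta=0.1681 Bond=4.6167
(2,2): Delta=0.9155 Bond=-48.6579
(3,0): Delta=-1.0000 Bond=65.0089
(3,1): Delta=-1.0000 Bond=65.0089
(3,2): Delta=0.3394 Bond=-8.5066
(3,3): Delta=1.0000 Bond=-65.0089
V0=28.6723

Under the risk-neutral measure, an up-move has probability p* = (R−d)/(u−d) = 0.8140 and values discount at R = 1.12.
Payoff layer (t=4): V(4,0)=47.4998, V(4,1)=33.3655, V(4,2)=11.3381, V(4,3)=22.9903, V(4,4)=76.4892
  t=3,j=0: stock 32.8704 → up 39.4445 (V=33.3655), down 25.3102 (V=47.4998). Price 32.1386; hedge Δ=-1.0000, bond B=65.0089.
  t=3,j=1: stock 51.2266 → up 61.4719 (V=11.3381), down 39.4445 (V=33.3655). Price 13.7824; hedge Δ=-1.0000, bond B=65.0089.
  t=3,j=2: stock 79.8336 → up 95.8003 (V=22.9903), down 61.4719 (V=11.3381). Price 18.5915; hedge Δ=0.3394, bond B=-8.5066.
  t=3,j=3: stock 124.4160 → up 149.2992 (V=76.4892), down 95.8003 (V=22.9903). Price 59.4071; hedge Δ=1.0000, bond B=-65.0089.
  t=2,j=0: stock 42.6888 → up 51.2266 (V=13.7824), down 32.8704 (V=32.1386). Price 15.3549; hedge Δ=-1.0000, bond B=58.0437.
  t=2,j=1: stock 66.5280 → up 79.8336 (V=18.5915), down 51.2266 (V=13.7824). Price 15.8007; hedge Δ=0.1681, bond B=4.6167.
  t=2,j=2: stock 103.6800 → up 124.4160 (V=59.4071), down 79.8336 (V=18.5915). Price 46.2620; hedge Δ=0.9155, bond B=-48.6579.
  t=1,j=0: stock 55.4400 → up 66.5280 (V=15.8007), down 42.6888 (V=15.3549). Price 14.0337; hedge Δ=0.0187, bond B=12.9970.
  t=1,j=1: stock 86.4000 → up 103.6800 (V=46.2620), down 66.5280 (V=15.8007). Price 36.2454; hedge Δ=0.8199, bond B=-34.5950.
  t=0,j=0: stock 72.0000 → up 86.4000 (V=36.2454), down 55.4400 (V=14.0337). Price 28.6723; hedge Δ=0.7174, bond B=-22.9827.
Check: Δ(0,0)·S0 + B(0,0) = 28.6723 = V0.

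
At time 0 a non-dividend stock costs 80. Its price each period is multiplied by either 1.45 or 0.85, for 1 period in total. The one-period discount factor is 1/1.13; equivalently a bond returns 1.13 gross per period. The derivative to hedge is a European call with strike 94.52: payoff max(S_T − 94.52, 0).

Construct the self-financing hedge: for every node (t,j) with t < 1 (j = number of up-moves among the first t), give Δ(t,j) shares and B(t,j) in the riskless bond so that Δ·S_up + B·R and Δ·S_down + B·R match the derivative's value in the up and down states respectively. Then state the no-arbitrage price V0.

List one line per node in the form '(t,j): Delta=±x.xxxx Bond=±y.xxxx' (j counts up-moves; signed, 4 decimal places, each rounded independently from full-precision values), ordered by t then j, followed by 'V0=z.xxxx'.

Under the risk-neutral measure, an up-move has probability p* = (R−d)/(u−d) = 0.4667 and values discount at R = 1.13.
Payoff layer (t=1): V(1,0)=0.0000, V(1,1)=21.4800
(0,0): S=80.0000. Δ = (V_up−V_dn)/(S_up−S_dn) = (21.4800−0.0000)/(116.0000−68.0000) = 0.4475. V = [p*·21.4800 + (1−p*)·0.0000]/1.13 = 8.8708. B = V − Δ·S = -26.9292.
Root portfolio cost Δ·80+B reproduces V0=8.8708.

(0,0): Delta=0.4475 Bond=-26.9292
V0=8.8708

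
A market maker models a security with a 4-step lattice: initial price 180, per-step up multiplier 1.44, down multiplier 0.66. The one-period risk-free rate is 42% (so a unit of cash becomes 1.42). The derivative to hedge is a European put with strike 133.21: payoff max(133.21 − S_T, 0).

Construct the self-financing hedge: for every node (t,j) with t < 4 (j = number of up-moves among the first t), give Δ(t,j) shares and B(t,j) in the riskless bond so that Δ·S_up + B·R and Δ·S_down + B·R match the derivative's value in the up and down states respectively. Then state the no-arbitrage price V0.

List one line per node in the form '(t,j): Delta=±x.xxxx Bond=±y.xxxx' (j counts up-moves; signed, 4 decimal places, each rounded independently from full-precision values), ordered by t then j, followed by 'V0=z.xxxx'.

Risk-neutral probability p* = (R−d)/(u−d) = (1.42−0.66)/(1.44−0.66) = 0.9744.
Terminal payoffs: V(4,0)=99.0555, V(4,1)=58.6910, V(4,2)=0.0000, V(4,3)=0.0000, V(4,4)=0.0000
(3,0): S=51.7493. Δ = (V_up−V_dn)/(S_up−S_dn) = (58.6910−99.0555)/(74.5190−34.1545) = -1.0000. V = [p*·58.6910 + (1−p*)·99.0555]/1.42 = 42.0606. B = V − Δ·S = 93.8099.
(3,1): S=112.9075. Δ = (V_up−V_dn)/(S_up−S_dn) = (0.0000−58.6910)/(162.5868−74.5190) = -0.6664. V = [p*·0.0000 + (1−p*)·58.6910]/1.42 = 1.0598. B = V − Δ·S = 76.3047.
(3,2): S=246.3437. Δ = (V_up−V_dn)/(S_up−S_dn) = (0.0000−0.0000)/(354.7349−162.5868) = 0.0000. V = [p*·0.0000 + (1−p*)·0.0000]/1.42 = 0.0000. B = V − Δ·S = 0.0000.
(3,3): S=537.4771. Δ = (V_up−V_dn)/(S_up−S_dn) = (0.0000−0.0000)/(773.9671−354.7349) = 0.0000. V = [p*·0.0000 + (1−p*)·0.0000]/1.42 = 0.0000. B = V − Δ·S = 0.0000.
(2,0): S=78.4080. Δ = (V_up−V_dn)/(S_up−S_dn) = (1.0598−42.0606)/(112.9075−51.7493) = -0.6704. V = [p*·1.0598 + (1−p*)·42.0606]/1.42 = 1.4867. B = V − Δ·S = 54.0518.
(2,1): S=171.0720. Δ = (V_up−V_dn)/(S_up−S_dn) = (0.0000−1.0598)/(246.3437−112.9075) = -0.0079. V = [p*·0.0000 + (1−p*)·1.0598]/1.42 = 0.0191. B = V − Δ·S = 1.3778.
(2,2): S=373.2480. Δ = (V_up−V_dn)/(S_up−S_dn) = (0.0000−0.0000)/(537.4771−246.3437) = 0.0000. V = [p*·0.0000 + (1−p*)·0.0000]/1.42 = 0.0000. B = V − Δ·S = 0.0000.
(1,0): S=118.8000. Δ = (V_up−V_dn)/(S_up−S_dn) = (0.0191−1.4867)/(171.0720−78.4080) = -0.0158. V = [p*·0.0191 + (1−p*)·1.4867]/1.42 = 0.0400. B = V − Δ·S = 1.9214.
(1,1): S=259.2000. Δ = (V_up−V_dn)/(S_up−S_dn) = (0.0000−0.0191)/(373.2480−171.0720) = -0.0001. V = [p*·0.0000 + (1−p*)·0.0191]/1.42 = 0.0003. B = V − Δ·S = 0.0249.
(0,0): S=180.0000. Δ = (V_up−V_dn)/(S_up−S_dn) = (0.0003−0.0400)/(259.2000−118.8000) = -0.0003. V = [p*·0.0003 + (1−p*)·0.0400]/1.42 = 0.0010. B = V − Δ·S = 0.0518.
Each (Δ,B) replicates both successor values, so the strategy is self-financing and V0 is arbitrage-free.

(0,0): Delta=-0.0003 Bond=0.0518
(1,0): Delta=-0.0158 Bond=1.9214
(1,1): Delta=-0.0001 Bond=0.0249
(2,0): Delta=-0.6704 Bond=54.0518
(2,1): Delta=-0.0079 Bond=1.3778
(2,2): Delta=0.0000 Bond=0.0000
(3,0): Delta=-1.0000 Bond=93.8099
(3,1): Delta=-0.6664 Bond=76.3047
(3,2): Delta=0.0000 Bond=0.0000
(3,3): Delta=0.0000 Bond=0.0000
V0=0.0010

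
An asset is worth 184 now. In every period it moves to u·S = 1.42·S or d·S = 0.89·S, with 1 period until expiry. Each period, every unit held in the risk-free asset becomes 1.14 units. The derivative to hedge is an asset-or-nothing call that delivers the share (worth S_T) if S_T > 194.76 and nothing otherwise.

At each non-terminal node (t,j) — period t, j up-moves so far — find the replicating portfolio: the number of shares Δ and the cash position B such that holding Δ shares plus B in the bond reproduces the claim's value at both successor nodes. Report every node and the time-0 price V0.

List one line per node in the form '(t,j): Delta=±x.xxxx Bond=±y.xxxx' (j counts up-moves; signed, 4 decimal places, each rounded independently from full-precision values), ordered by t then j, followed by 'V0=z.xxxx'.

Since d<R<u, set p* = (R−d)/(u−d) = 0.4717; price each node as the discounted p*-expectation of its children.
Terminal values V(1,·): V(1,0)=0.0000, V(1,1)=261.2800
  t=0,j=0: stock 184.0000 → up 261.2800 (V=261.2800), down 163.7600 (V=0.0000). Price 108.1099; hedge Δ=2.6792, bond B=-384.8712.
Each (Δ,B) replicates both successor values, so the strategy is self-financing and V0 is arbitrage-free.

(0,0): Delta=2.6792 Bond=-384.8712
V0=108.1099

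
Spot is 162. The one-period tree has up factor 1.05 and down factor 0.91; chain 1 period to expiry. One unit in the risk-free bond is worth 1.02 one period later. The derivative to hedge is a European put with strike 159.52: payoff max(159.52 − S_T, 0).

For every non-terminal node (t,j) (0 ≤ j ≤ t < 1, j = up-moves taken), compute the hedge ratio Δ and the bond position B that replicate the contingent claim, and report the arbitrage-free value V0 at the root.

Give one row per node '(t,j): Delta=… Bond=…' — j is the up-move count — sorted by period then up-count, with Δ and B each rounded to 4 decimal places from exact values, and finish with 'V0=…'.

(0,0): Delta=-0.5335 Bond=88.9706
V0=2.5420

Risk-neutral probability p* = (R−d)/(u−d) = (1.02−0.91)/(1.05−0.91) = 0.7857.
Terminal values V(1,·): V(1,0)=12.1000, V(1,1)=0.0000
(0,0): S=162.0000. Δ = (V_up−V_dn)/(S_up−S_dn) = (0.0000−12.1000)/(170.1000−147.4200) = -0.5335. V = [p*·0.0000 + (1−p*)·12.1000]/1.02 = 2.5420. B = V − Δ·S = 88.9706.
Root portfolio cost Δ·162+B reproduces V0=2.5420.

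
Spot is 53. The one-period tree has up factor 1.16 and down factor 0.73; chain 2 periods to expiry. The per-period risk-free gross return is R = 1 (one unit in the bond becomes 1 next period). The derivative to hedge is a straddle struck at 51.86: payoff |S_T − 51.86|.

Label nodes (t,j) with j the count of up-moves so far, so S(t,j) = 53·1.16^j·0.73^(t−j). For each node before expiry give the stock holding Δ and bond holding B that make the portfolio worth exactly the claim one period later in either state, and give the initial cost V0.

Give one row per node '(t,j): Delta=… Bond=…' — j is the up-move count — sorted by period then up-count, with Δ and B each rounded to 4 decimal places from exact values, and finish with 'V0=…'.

Risk-neutral probability p* = (R−d)/(u−d) = (1−0.73)/(1.16−0.73) = 0.6279.
At expiry t=2: V(2,0)=23.6163, V(2,1)=6.9796, V(2,2)=19.4568
Node (1,0) S=38.6900: V=(p*·6.9796+(1−p*)·23.6163)/1=13.1700; Δ=(6.9796−23.6163)/(44.8804−28.2437)=-1.0000; B=V−Δ·S=51.8600
Node (1,1) S=61.4800: V=(p*·19.4568+(1−p*)·6.9796)/1=14.8141; Δ=(19.4568−6.9796)/(71.3168−44.8804)=0.4720; B=V−Δ·S=-14.2026
Node (0,0) S=53.0000: V=(p*·14.8141+(1−p*)·13.1700)/1=14.2024; Δ=(14.8141−13.1700)/(61.4800−38.6900)=0.0721; B=V−Δ·S=10.3788
Check: Δ(0,0)·S0 + B(0,0) = 14.2024 = V0.

(0,0): Delta=0.0721 Bond=10.3788
(1,0): Delta=-1.0000 Bond=51.8600
(1,1): Delta=0.4720 Bond=-14.2026
V0=14.2024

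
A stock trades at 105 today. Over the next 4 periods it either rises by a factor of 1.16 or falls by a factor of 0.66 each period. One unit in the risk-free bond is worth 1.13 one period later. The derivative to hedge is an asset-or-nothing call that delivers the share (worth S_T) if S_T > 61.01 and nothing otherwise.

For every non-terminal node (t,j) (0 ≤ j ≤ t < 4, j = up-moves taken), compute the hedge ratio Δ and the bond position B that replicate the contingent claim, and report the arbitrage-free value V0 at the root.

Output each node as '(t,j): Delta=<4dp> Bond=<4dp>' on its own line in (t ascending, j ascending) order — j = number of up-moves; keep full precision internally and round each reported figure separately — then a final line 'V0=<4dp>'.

Since d<R<u, set p* = (R−d)/(u−d) = 0.9400; price each node as the discounted p*-expectation of its children.
At expiry t=4: V(4,0)=0.0000, V(4,1)=0.0000, V(4,2)=61.5451, V(4,3)=108.1701, V(4,4)=190.1171
  t=3,j=0: stock 30.1871 → up 35.0170 (V=0.0000), down 19.9235 (V=0.0000). Price 0.0000; hedge Δ=0.0000, bond B=0.0000.
  t=3,j=1: stock 53.0561 → up 61.5451 (V=61.5451), down 35.0170 (V=0.0000). Price 51.1968; hedge Δ=2.3200, bond B=-71.8933.
  t=3,j=2: stock 93.2501 → up 108.1701 (V=108.1701), down 61.5451 (V=61.5451). Price 93.2501; hedge Δ=1.0000, bond B=0.0000.
  t=3,j=3: stock 163.8941 → up 190.1171 (V=190.1171), down 108.1701 (V=108.1701). Price 163.8941; hedge Δ=1.0000, bond B=0.0000.
  t=2,j=0: stock 45.7380 → up 53.0561 (V=51.1968), down 30.1871 (V=0.0000). Price 42.5885; hedge Δ=2.2387, bond B=-59.8051.
  t=2,j=1: stock 80.3880 → up 93.2501 (V=93.2501), down 53.0561 (V=51.1968). Price 80.2893; hedge Δ=1.0463, bond B=-3.8173.
  t=2,j=2: stock 141.2880 → up 163.8941 (V=163.8941), down 93.2501 (V=93.2501). Price 141.2880; hedge Δ=1.0000, bond B=0.0000.
  t=1,j=0: stock 69.3000 → up 80.3880 (V=80.2893), down 45.7380 (V=42.5885). Price 69.0506; hedge Δ=1.0880, bond B=-6.3510.
  t=1,j=1: stock 121.8000 → up 141.2880 (V=141.2880), down 80.3880 (V=80.2893). Price 121.7948; hedge Δ=1.0016, bond B=-0.2027.
  t=0,j=0: stock 105.0000 → up 121.8000 (V=121.7948), down 69.3000 (V=69.0506). Price 104.9824; hedge Δ=1.0046, bond B=-0.5058.
Self-financing check: at every node Δ·S+B equals the discounted successor values.

(0,0): Delta=1.0046 Bond=-0.5058
(1,0): Delta=1.0880 Bond=-6.3510
(1,1): Delta=1.0016 Bond=-0.2027
(2,0): Delta=2.2387 Bond=-59.8051
(2,1): Delta=1.0463 Bond=-3.8173
(2,2): Delta=1.0000 Bond=0.0000
(3,0): Delta=0.0000 Bond=0.0000
(3,1): Delta=2.3200 Bond=-71.8933
(3,2): Delta=1.0000 Bond=0.0000
(3,3): Delta=1.0000 Bond=0.0000
V0=104.9824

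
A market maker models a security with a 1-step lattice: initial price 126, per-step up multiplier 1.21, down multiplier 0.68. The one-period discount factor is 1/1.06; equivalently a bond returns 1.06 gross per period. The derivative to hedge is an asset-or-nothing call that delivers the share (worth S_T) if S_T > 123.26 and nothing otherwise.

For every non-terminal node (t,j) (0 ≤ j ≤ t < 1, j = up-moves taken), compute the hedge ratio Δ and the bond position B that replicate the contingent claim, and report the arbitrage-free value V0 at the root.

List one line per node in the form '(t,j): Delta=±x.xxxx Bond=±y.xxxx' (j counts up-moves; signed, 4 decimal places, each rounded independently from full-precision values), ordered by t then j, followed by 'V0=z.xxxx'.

(0,0): Delta=2.2830 Bond=-184.5368
V0=103.1235

No-arbitrage ⇒ martingale measure with p* = (R−d)/(u−d) = 0.7170.
At expiry t=1: V(1,0)=0.0000, V(1,1)=152.4600
Node (0,0) S=126.0000: V=(p*·152.4600+(1−p*)·0.0000)/1.06=103.1235; Δ=(152.4600−0.0000)/(152.4600−85.6800)=2.2830; B=V−Δ·S=-184.5368
The time-0 hedge costs 103.1235, which is the no-arbitrage price.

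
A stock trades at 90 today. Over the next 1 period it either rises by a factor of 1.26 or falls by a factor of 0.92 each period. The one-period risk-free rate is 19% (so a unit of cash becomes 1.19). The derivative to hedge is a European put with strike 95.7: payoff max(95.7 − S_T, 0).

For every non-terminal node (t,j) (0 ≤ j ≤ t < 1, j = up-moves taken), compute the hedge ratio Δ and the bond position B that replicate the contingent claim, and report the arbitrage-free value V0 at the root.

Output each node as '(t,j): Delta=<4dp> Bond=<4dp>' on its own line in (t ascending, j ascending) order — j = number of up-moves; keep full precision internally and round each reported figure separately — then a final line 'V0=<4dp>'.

(0,0): Delta=-0.4216 Bond=40.1730
V0=2.2318

No-arbitrage ⇒ martingale measure with p* = (R−d)/(u−d) = 0.7941.
Terminal values V(1,·): V(1,0)=12.9000, V(1,1)=0.0000
(0,0): S=90.0000. Δ = (V_up−V_dn)/(S_up−S_dn) = (0.0000−12.9000)/(113.4000−82.8000) = -0.4216. V = [p*·0.0000 + (1−p*)·12.9000]/1.19 = 2.2318. B = V − Δ·S = 40.1730.
The time-0 hedge costs 2.2318, which is the no-arbitrage price.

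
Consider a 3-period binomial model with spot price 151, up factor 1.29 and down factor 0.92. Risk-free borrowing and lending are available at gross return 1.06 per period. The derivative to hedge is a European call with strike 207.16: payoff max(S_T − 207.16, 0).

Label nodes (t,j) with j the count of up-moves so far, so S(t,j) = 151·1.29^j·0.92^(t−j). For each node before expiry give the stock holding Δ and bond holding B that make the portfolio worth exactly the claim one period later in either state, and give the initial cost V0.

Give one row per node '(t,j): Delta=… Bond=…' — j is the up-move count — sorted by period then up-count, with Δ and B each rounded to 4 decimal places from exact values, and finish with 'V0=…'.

Risk-neutral probability p* = (R−d)/(u−d) = (1.06−0.92)/(1.29−0.92) = 0.3784.
Terminal values V(3,·): V(3,0)=0.0000, V(3,1)=0.0000, V(3,2)=24.0168, V(3,3)=116.9900
(2,0): S=127.8064. Δ = (V_up−V_dn)/(S_up−S_dn) = (0.0000−0.0000)/(164.8703−117.5819) = 0.0000. V = [p*·0.0000 + (1−p*)·0.0000]/1.06 = 0.0000. B = V − Δ·S = 0.0000.
(2,1): S=179.2068. Δ = (V_up−V_dn)/(S_up−S_dn) = (24.0168−0.0000)/(231.1768−164.8703) = 0.3622. V = [p*·24.0168 + (1−p*)·0.0000]/1.06 = 8.5730. B = V − Δ·S = -56.3372.
(2,2): S=251.2791. Δ = (V_up−V_dn)/(S_up−S_dn) = (116.9900−24.0168)/(324.1500−231.1768) = 1.0000. V = [p*·116.9900 + (1−p*)·24.0168]/1.06 = 55.8451. B = V − Δ·S = -195.4340.
(1,0): S=138.9200. Δ = (V_up−V_dn)/(S_up−S_dn) = (8.5730−0.0000)/(179.2068−127.8064) = 0.1668. V = [p*·8.5730 + (1−p*)·0.0000]/1.06 = 3.0602. B = V − Δ·S = -20.1102.
(1,1): S=194.7900. Δ = (V_up−V_dn)/(S_up−S_dn) = (55.8451−8.5730)/(251.2791−179.2068) = 0.6559. V = [p*·55.8451 + (1−p*)·8.5730]/1.06 = 24.9621. B = V − Δ·S = -102.8004.
(0,0): S=151.0000. Δ = (V_up−V_dn)/(S_up−S_dn) = (24.9621−3.0602)/(194.7900−138.9200) = 0.3920. V = [p*·24.9621 + (1−p*)·3.0602]/1.06 = 10.7051. B = V − Δ·S = -48.4890.
Self-financing check: at every node Δ·S+B equals the discounted successor values.

(0,0): Delta=0.3920 Bond=-48.4890
(1,0): Delta=0.1668 Bond=-20.1102
(1,1): Delta=0.6559 Bond=-102.8004
(2,0): Delta=0.0000 Bond=0.0000
(2,1): Delta=0.3622 Bond=-56.3372
(2,2): Delta=1.0000 Bond=-195.4340
V0=10.7051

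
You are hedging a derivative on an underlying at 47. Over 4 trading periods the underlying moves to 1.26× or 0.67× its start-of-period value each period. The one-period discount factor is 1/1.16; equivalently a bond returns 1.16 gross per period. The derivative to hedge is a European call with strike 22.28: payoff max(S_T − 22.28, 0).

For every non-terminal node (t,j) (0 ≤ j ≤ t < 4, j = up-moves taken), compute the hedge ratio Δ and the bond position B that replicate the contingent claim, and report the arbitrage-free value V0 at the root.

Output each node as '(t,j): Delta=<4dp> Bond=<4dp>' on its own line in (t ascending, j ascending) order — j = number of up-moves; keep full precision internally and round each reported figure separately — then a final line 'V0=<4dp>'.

Since d<R<u, set p* = (R−d)/(u−d) = 0.8305; price each node as the discounted p*-expectation of its children.
Terminal values V(4,·): V(4,0)=0.0000, V(4,1)=0.0000, V(4,2)=11.2157, V(4,3)=40.7118, V(4,4)=96.1823
(3,0): S=14.1359. Δ = (V_up−V_dn)/(S_up−S_dn) = (0.0000−0.0000)/(17.8112−9.4710) = 0.0000. V = [p*·0.0000 + (1−p*)·0.0000]/1.16 = 0.0000. B = V − Δ·S = 0.0000.
(3,1): S=26.5839. Δ = (V_up−V_dn)/(S_up−S_dn) = (11.2157−0.0000)/(33.4957−17.8112) = 0.7151. V = [p*·11.2157 + (1−p*)·0.0000]/1.16 = 8.0299. B = V − Δ·S = -10.9797.
(3,2): S=49.9935. Δ = (V_up−V_dn)/(S_up−S_dn) = (40.7118−11.2157)/(62.9918−33.4957) = 1.0000. V = [p*·40.7118 + (1−p*)·11.2157]/1.16 = 30.7866. B = V − Δ·S = -19.2069.
(3,3): S=94.0177. Δ = (V_up−V_dn)/(S_up−S_dn) = (96.1823−40.7118)/(118.4623−62.9918) = 1.0000. V = [p*·96.1823 + (1−p*)·40.7118]/1.16 = 74.8108. B = V − Δ·S = -19.2069.
(2,0): S=21.0983. Δ = (V_up−V_dn)/(S_up−S_dn) = (8.0299−0.0000)/(26.5839−14.1359) = 0.6451. V = [p*·8.0299 + (1−p*)·0.0000]/1.16 = 5.7491. B = V − Δ·S = -7.8610.
(2,1): S=39.6774. Δ = (V_up−V_dn)/(S_up−S_dn) = (30.7866−8.0299)/(49.9935−26.5839) = 0.9721. V = [p*·30.7866 + (1−p*)·8.0299]/1.16 = 23.2151. B = V − Δ·S = -15.3556.
(2,2): S=74.6172. Δ = (V_up−V_dn)/(S_up−S_dn) = (74.8108−30.7866)/(94.0177−49.9935) = 1.0000. V = [p*·74.8108 + (1−p*)·30.7866]/1.16 = 58.0595. B = V − Δ·S = -16.5577.
(1,0): S=31.4900. Δ = (V_up−V_dn)/(S_up−S_dn) = (23.2151−5.7491)/(39.6774−21.0983) = 0.9401. V = [p*·23.2151 + (1−p*)·5.7491]/1.16 = 17.4610. B = V − Δ·S = -12.1425.
(1,1): S=59.2200. Δ = (V_up−V_dn)/(S_up−S_dn) = (58.0595−23.2151)/(74.6172−39.6774) = 0.9973. V = [p*·58.0595 + (1−p*)·23.2151]/1.16 = 44.9601. B = V − Δ·S = -14.0982.
(0,0): S=47.0000. Δ = (V_up−V_dn)/(S_up−S_dn) = (44.9601−17.4610)/(59.2200−31.4900) = 0.9917. V = [p*·44.9601 + (1−p*)·17.4610]/1.16 = 34.7407. B = V − Δ·S = -11.8679.
Each (Δ,B) replicates both successor values, so the strategy is self-financing and V0 is arbitrage-free.

(0,0): Delta=0.9917 Bond=-11.8679
(1,0): Delta=0.9401 Bond=-12.1425
(1,1): Delta=0.9973 Bond=-14.0982
(2,0): Delta=0.6451 Bond=-7.8610
(2,1): Delta=0.9721 Bond=-15.3556
(2,2): Delta=1.0000 Bond=-16.5577
(3,0): Delta=0.0000 Bond=0.0000
(3,1): Delta=0.7151 Bond=-10.9797
(3,2): Delta=1.0000 Bond=-19.2069
(3,3): Delta=1.0000 Bond=-19.2069
V0=34.7407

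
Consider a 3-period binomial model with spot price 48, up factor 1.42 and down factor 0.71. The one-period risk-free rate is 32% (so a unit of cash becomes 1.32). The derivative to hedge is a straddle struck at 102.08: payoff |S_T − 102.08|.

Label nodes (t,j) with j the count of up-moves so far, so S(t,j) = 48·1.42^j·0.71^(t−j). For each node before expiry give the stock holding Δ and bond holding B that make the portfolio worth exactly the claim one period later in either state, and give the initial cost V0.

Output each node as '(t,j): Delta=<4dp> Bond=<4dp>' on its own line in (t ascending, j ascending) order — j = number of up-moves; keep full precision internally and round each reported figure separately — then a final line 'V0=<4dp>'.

Since d<R<u, set p* = (R−d)/(u−d) = 0.8592; price each node as the discounted p*-expectation of its children.
Payoff layer (t=3): V(3,0)=84.9003, V(3,1)=67.7205, V(3,2)=33.3611, V(3,3)=35.3578
  t=2,j=0: stock 24.1968 → up 34.3595 (V=67.7205), down 17.1797 (V=84.9003). Price 53.1365; hedge Δ=-1.0000, bond B=77.3333.
  t=2,j=1: stock 48.3936 → up 68.7189 (V=33.3611), down 34.3595 (V=67.7205). Price 28.9397; hedge Δ=-1.0000, bond B=77.3333.
  t=2,j=2: stock 96.7872 → up 137.4378 (V=35.3578), down 68.7189 (V=33.3611). Price 26.5732; hedge Δ=0.0291, bond B=23.7609.
  t=1,j=0: stock 34.0800 → up 48.3936 (V=28.9397), down 24.1968 (V=53.1365). Price 24.5059; hedge Δ=-1.0000, bond B=58.5859.
  t=1,j=1: stock 68.1600 → up 96.7872 (V=26.5732), down 48.3936 (V=28.9397). Price 20.3837; hedge Δ=-0.0489, bond B=23.7169.
  t=0,j=0: stock 48.0000 → up 68.1600 (V=20.3837), down 34.0800 (V=24.5059). Price 15.8820; hedge Δ=-0.1210, bond B=21.6879.
Each (Δ,B) replicates both successor values, so the strategy is self-financing and V0 is arbitrage-free.

(0,0): Delta=-0.1210 Bond=21.6879
(1,0): Delta=-1.0000 Bond=58.5859
(1,1): Delta=-0.0489 Bond=23.7169
(2,0): Delta=-1.0000 Bond=77.3333
(2,1): Delta=-1.0000 Bond=77.3333
(2,2): Delta=0.0291 Bond=23.7609
V0=15.8820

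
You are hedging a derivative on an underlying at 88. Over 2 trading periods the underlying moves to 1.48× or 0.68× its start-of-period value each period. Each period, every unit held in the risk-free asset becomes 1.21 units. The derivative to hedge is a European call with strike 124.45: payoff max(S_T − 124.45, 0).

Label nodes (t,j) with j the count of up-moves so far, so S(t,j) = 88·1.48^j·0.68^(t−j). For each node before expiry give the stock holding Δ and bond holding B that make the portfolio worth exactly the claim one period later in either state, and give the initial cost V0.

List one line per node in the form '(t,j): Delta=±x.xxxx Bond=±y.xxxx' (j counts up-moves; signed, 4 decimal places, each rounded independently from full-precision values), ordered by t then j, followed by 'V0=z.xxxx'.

Risk-neutral probability p* = (R−d)/(u−d) = (1.21−0.68)/(1.48−0.68) = 0.6625.
Terminal payoffs: V(2,0)=0.0000, V(2,1)=0.0000, V(2,2)=68.3052
(1,0): S=59.8400. Δ = (V_up−V_dn)/(S_up−S_dn) = (0.0000−0.0000)/(88.5632−40.6912) = 0.0000. V = [p*·0.0000 + (1−p*)·0.0000]/1.21 = 0.0000. B = V − Δ·S = 0.0000.
(1,1): S=130.2400. Δ = (V_up−V_dn)/(S_up−S_dn) = (68.3052−0.0000)/(192.7552−88.5632) = 0.6556. V = [p*·68.3052 + (1−p*)·0.0000]/1.21 = 37.3985. B = V − Δ·S = -47.9830.
(0,0): S=88.0000. Δ = (V_up−V_dn)/(S_up−S_dn) = (37.3985−0.0000)/(130.2400−59.8400) = 0.5312. V = [p*·37.3985 + (1−p*)·0.0000]/1.21 = 20.4765. B = V − Δ·S = -26.2717.
Self-financing check: at every node Δ·S+B equals the discounted successor values.

(0,0): Delta=0.5312 Bond=-26.2717
(1,0): Delta=0.0000 Bond=0.0000
(1,1): Delta=0.6556 Bond=-47.9830
V0=20.4765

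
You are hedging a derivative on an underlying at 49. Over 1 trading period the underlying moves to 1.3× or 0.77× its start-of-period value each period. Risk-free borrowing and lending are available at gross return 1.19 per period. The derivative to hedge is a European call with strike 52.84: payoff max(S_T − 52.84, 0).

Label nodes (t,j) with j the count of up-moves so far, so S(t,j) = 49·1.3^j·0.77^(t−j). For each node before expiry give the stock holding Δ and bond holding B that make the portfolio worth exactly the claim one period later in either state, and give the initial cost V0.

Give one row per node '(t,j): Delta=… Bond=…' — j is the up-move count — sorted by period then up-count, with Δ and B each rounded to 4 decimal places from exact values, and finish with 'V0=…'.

(0,0): Delta=0.4182 Bond=-13.2586
V0=7.2320

Since d<R<u, set p* = (R−d)/(u−d) = 0.7925; price each node as the discounted p*-expectation of its children.
At expiry t=1: V(1,0)=0.0000, V(1,1)=10.8600
  t=0,j=0: stock 49.0000 → up 63.7000 (V=10.8600), down 37.7300 (V=0.0000). Price 7.2320; hedge Δ=0.4182, bond B=-13.2586.
Root portfolio cost Δ·49+B reproduces V0=7.2320.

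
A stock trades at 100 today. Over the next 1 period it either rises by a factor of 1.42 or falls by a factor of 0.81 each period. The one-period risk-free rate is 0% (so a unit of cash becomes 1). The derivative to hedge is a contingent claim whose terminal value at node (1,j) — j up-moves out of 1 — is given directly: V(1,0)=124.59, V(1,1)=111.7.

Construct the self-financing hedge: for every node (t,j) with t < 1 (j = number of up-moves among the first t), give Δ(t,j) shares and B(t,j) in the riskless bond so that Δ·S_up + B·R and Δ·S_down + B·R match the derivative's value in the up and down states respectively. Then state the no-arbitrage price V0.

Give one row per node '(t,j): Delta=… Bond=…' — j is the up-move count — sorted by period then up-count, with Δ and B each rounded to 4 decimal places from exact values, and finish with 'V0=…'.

(0,0): Delta=-0.2113 Bond=141.7062
V0=120.5751

No-arbitrage ⇒ martingale measure with p* = (R−d)/(u−d) = 0.3115.
Payoff layer (t=1): V(1,0)=124.5900, V(1,1)=111.7000
(0,0): S=100.0000. Δ = (V_up−V_dn)/(S_up−S_dn) = (111.7000−124.5900)/(142.0000−81.0000) = -0.2113. V = [p*·111.7000 + (1−p*)·124.5900]/1 = 120.5751. B = V − Δ·S = 141.7062.
Check: Δ(0,0)·S0 + B(0,0) = 120.5751 = V0.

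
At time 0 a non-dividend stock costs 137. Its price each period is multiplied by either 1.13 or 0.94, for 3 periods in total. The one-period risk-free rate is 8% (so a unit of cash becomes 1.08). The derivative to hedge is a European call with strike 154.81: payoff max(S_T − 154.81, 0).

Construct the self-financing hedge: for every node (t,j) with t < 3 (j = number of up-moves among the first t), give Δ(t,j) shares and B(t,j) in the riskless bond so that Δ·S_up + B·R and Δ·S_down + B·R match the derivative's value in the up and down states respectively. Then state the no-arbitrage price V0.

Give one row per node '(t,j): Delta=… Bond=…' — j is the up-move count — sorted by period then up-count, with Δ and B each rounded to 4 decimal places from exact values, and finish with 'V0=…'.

The replicating-portfolio and risk-neutral prices coincide; use p* = (1.08−0.94)/(1.13−0.94) = 0.7368 for the latter.
Terminal payoffs: V(3,0)=0.0000, V(3,1)=0.0000, V(3,2)=9.6292, V(3,3)=42.8669
(2,0): S=121.0532. Δ = (V_up−V_dn)/(S_up−S_dn) = (0.0000−0.0000)/(136.7901−113.7900) = 0.0000. V = [p*·0.0000 + (1−p*)·0.0000]/1.08 = 0.0000. B = V − Δ·S = 0.0000.
(2,1): S=145.5214. Δ = (V_up−V_dn)/(S_up−S_dn) = (9.6292−0.0000)/(164.4392−136.7901) = 0.3483. V = [p*·9.6292 + (1−p*)·0.0000]/1.08 = 6.5696. B = V − Δ·S = -44.1103.
(2,2): S=174.9353. Δ = (V_up−V_dn)/(S_up−S_dn) = (42.8669−9.6292)/(197.6769−164.4392) = 1.0000. V = [p*·42.8669 + (1−p*)·9.6292]/1.08 = 31.5927. B = V − Δ·S = -143.3426.
(1,0): S=128.7800. Δ = (V_up−V_dn)/(S_up−S_dn) = (6.5696−0.0000)/(145.5214−121.0532) = 0.2685. V = [p*·6.5696 + (1−p*)·0.0000]/1.08 = 4.4822. B = V − Δ·S = -30.0947.
(1,1): S=154.8100. Δ = (V_up−V_dn)/(S_up−S_dn) = (31.5927−6.5696)/(174.9353−145.5214) = 0.8507. V = [p*·31.5927 + (1−p*)·6.5696]/1.08 = 23.1553. B = V − Δ·S = -108.5452.
(0,0): S=137.0000. Δ = (V_up−V_dn)/(S_up−S_dn) = (23.1553−4.4822)/(154.8100−128.7800) = 0.7174. V = [p*·23.1553 + (1−p*)·4.4822]/1.08 = 16.8901. B = V − Δ·S = -81.3892.
Self-financing check: at every node Δ·S+B equals the discounted successor values.

(0,0): Delta=0.7174 Bond=-81.3892
(1,0): Delta=0.2685 Bond=-30.0947
(1,1): Delta=0.8507 Bond=-108.5452
(2,0): Delta=0.0000 Bond=0.0000
(2,1): Delta=0.3483 Bond=-44.1103
(2,2): Delta=1.0000 Bond=-143.3426
V0=16.8901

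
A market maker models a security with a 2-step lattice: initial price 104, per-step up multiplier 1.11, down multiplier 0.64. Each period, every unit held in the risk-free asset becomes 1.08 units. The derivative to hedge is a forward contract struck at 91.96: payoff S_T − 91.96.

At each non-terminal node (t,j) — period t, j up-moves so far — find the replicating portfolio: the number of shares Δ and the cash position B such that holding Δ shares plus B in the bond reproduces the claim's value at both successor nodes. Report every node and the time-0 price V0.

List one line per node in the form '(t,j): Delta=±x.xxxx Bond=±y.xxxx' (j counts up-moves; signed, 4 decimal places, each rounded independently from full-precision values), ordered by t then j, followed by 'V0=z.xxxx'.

No-arbitrage ⇒ martingale measure with p* = (R−d)/(u−d) = 0.9362.
Terminal values V(2,·): V(2,0)=-49.3616, V(2,1)=-18.0784, V(2,2)=36.1784
Node (1,0) S=66.5600: V=(p*·-18.0784+(1−p*)·-49.3616)/1.08=-18.5881; Δ=(-18.0784−-49.3616)/(73.8816−42.5984)=1.0000; B=V−Δ·S=-85.1481
Node (1,1) S=115.4400: V=(p*·36.1784+(1−p*)·-18.0784)/1.08=30.2919; Δ=(36.1784−-18.0784)/(128.1384−73.8816)=1.0000; B=V−Δ·S=-85.1481
Node (0,0) S=104.0000: V=(p*·30.2919+(1−p*)·-18.5881)/1.08=25.1591; Δ=(30.2919−-18.5881)/(115.4400−66.5600)=1.0000; B=V−Δ·S=-78.8409
Check: Δ(0,0)·S0 + B(0,0) = 25.1591 = V0.

(0,0): Delta=1.0000 Bond=-78.8409
(1,0): Delta=1.0000 Bond=-85.1481
(1,1): Delta=1.0000 Bond=-85.1481
V0=25.1591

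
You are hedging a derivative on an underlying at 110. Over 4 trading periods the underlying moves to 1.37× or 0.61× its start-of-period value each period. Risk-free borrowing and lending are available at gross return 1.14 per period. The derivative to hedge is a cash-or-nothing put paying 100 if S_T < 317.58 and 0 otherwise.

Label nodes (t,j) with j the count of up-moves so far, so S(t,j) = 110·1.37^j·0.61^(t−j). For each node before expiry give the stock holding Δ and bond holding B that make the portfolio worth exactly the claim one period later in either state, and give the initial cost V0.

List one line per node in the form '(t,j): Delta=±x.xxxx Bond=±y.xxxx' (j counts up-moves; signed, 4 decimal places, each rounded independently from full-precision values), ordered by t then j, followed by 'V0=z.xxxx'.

Since d<R<u, set p* = (R−d)/(u−d) = 0.6974; price each node as the discounted p*-expectation of its children.
Payoff layer (t=4): V(4,0)=100.0000, V(4,1)=100.0000, V(4,2)=100.0000, V(4,3)=100.0000, V(4,4)=0.0000
Node (3,0) S=24.9679: V=(p*·100.0000+(1−p*)·100.0000)/1.14=87.7193; Δ=(100.0000−100.0000)/(34.2060−15.2304)=0.0000; B=V−Δ·S=87.7193
Node (3,1) S=56.0755: V=(p*·100.0000+(1−p*)·100.0000)/1.14=87.7193; Δ=(100.0000−100.0000)/(76.8234−34.2060)=0.0000; B=V−Δ·S=87.7193
Node (3,2) S=125.9400: V=(p*·100.0000+(1−p*)·100.0000)/1.14=87.7193; Δ=(100.0000−100.0000)/(172.5378−76.8234)=0.0000; B=V−Δ·S=87.7193
Node (3,3) S=282.8488: V=(p*·0.0000+(1−p*)·100.0000)/1.14=26.5466; Δ=(0.0000−100.0000)/(387.5029−172.5378)=-0.4652; B=V−Δ·S=158.1256
Node (2,0) S=40.9310: V=(p*·87.7193+(1−p*)·87.7193)/1.14=76.9468; Δ=(87.7193−87.7193)/(56.0755−24.9679)=0.0000; B=V−Δ·S=76.9468
Node (2,1) S=91.9270: V=(p*·87.7193+(1−p*)·87.7193)/1.14=76.9468; Δ=(87.7193−87.7193)/(125.9400−56.0755)=0.0000; B=V−Δ·S=76.9468
Node (2,2) S=206.4590: V=(p*·26.5466+(1−p*)·87.7193)/1.14=39.5258; Δ=(26.5466−87.7193)/(282.8488−125.9400)=-0.3899; B=V−Δ·S=120.0162
Node (1,0) S=67.1000: V=(p*·76.9468+(1−p*)·76.9468)/1.14=67.4972; Δ=(76.9468−76.9468)/(91.9270−40.9310)=0.0000; B=V−Δ·S=67.4972
Node (1,1) S=150.7000: V=(p*·39.5258+(1−p*)·76.9468)/1.14=44.6058; Δ=(39.5258−76.9468)/(206.4590−91.9270)=-0.3267; B=V−Δ·S=93.8439
Node (0,0) S=110.0000: V=(p*·44.6058+(1−p*)·67.4972)/1.14=45.2047; Δ=(44.6058−67.4972)/(150.7000−67.1000)=-0.2738; B=V−Δ·S=75.3250
Root portfolio cost Δ·110+B reproduces V0=45.2047.

(0,0): Delta=-0.2738 Bond=75.3250
(1,0): Delta=0.0000 Bond=67.4972
(1,1): Delta=-0.3267 Bond=93.8439
(2,0): Delta=0.0000 Bond=76.9468
(2,1): Delta=0.0000 Bond=76.9468
(2,2): Delta=-0.3899 Bond=120.0162
(3,0): Delta=0.0000 Bond=87.7193
(3,1): Delta=0.0000 Bond=87.7193
(3,2): Delta=0.0000 Bond=87.7193
(3,3): Delta=-0.4652 Bond=158.1256
V0=45.2047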